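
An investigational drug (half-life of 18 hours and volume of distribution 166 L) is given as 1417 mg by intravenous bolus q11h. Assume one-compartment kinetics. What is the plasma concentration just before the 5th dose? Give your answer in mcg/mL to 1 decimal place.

f = (1/2)^(τ/t½) = (1/2)^(11/18) ≈ 0.6547.
C₀ = D/Vd = 1417/166 ≈ 8.536 mcg/mL.
Before the 5th dose, 4 doses have been given. Superposition: Cmin = C₀·(f + f² + … + f^4).
≈ 8.536 × (0.6547 + 0.4286 + 0.2806 + 0.1837) ≈ 8.536 × 1.5476 ≈ 13.210 mcg/mL.

13.2 mcg/mL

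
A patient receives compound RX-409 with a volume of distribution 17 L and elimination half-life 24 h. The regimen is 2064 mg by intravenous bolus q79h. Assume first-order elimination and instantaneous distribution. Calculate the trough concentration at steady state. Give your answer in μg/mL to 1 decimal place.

13.8 μg/mL

k = ln2/t½ = ln2/24 ≈ 0.028881 h⁻¹; fraction remaining f = e^(−kτ) = e^(−0.028881×79) ≈ 0.1021.
Single-dose peak C₀ = D/Vd = 2064/17 ≈ 121.412 μg/mL.
Steady-state trough Cmin,ss = C₀·f/(1−f) ≈ 121.412 × 0.1021/0.8979 ≈ 13.806 μg/mL.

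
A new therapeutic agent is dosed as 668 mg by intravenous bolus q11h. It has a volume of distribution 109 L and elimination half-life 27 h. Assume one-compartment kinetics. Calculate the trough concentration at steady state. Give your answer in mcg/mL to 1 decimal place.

τ/t½ = 11/27 ≈ 0.40741, so fraction remaining f = (1/2)^(11/27) ≈ 0.7540.
Single-dose peak C₀ = D/Vd = 668/109 ≈ 6.128 mcg/mL.
Steady-state trough Cmin,ss = C₀·f/(1−f) ≈ 6.128 × 0.7540/0.2460 ≈ 18.783 mcg/mL.

18.8 mcg/mL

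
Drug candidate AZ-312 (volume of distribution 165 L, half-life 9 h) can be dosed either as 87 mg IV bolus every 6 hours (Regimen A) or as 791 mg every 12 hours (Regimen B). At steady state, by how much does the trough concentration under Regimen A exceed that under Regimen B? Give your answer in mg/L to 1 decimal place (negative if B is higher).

Regimen A: f = (1/2)^(6/9) ≈ 0.6300; Cmin,ss = (87/165)·f/(1−f) ≈ 0.898 mg/L.
Regimen B: f = (1/2)^(12/9) ≈ 0.3969; Cmin,ss = (791/165)·f/(1−f) ≈ 3.155 mg/L.
Difference ≈ 0.898 − 3.155 ≈ -2.257 mg/L.

-2.3 mg/L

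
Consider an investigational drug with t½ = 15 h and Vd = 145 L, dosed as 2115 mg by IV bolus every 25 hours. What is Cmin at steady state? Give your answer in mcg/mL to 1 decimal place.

6.7 mcg/mL

k = ln2/t½ = ln2/15 ≈ 0.046210 h⁻¹; fraction remaining f = e^(−kτ) = e^(−0.046210×25) ≈ 0.3150.
Single-dose peak C₀ = D/Vd = 2115/145 ≈ 14.586 mcg/mL.
Steady-state trough Cmin,ss = C₀·f/(1−f) ≈ 14.586 × 0.3150/0.6850 ≈ 6.707 mcg/mL.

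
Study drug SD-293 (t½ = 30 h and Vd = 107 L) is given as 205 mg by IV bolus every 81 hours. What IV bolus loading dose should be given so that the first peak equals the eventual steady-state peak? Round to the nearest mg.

242 mg

f = (1/2)^(81/30) ≈ 0.153893; accumulation ratio R = 1/(1−f) ≈ 1.18188.
Loading dose to hit Cmax,ss on first dose: D_load = D_maint·R ≈ 205 × 1.18188 ≈ 242.29 mg.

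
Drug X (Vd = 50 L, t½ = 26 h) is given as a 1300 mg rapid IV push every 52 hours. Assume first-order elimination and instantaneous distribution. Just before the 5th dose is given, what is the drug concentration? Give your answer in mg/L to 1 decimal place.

f = (1/2)^(τ/t½) = (1/2)^(52/26) ≈ 0.2500.
C₀ = D/Vd = 1300/50 ≈ 26.000 mg/L.
Before the 5th dose, 4 doses have been given. Superposition: Cmin = C₀·(f + f² + … + f^4).
≈ 26.000 × (0.2500 + 0.0625 + 0.0156 + 0.0039) ≈ 26.000 × 0.3320 ≈ 8.632 mg/L.

8.6 mg/L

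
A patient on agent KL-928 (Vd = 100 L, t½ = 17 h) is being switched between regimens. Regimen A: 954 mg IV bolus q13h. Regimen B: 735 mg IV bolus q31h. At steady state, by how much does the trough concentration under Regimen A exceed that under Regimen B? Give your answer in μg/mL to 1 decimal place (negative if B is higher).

Regimen A: f = (1/2)^(13/17) ≈ 0.5886; Cmin,ss = (954/100)·f/(1−f) ≈ 13.649 μg/mL.
Regimen B: f = (1/2)^(31/17) ≈ 0.2825; Cmin,ss = (735/100)·f/(1−f) ≈ 2.894 μg/mL.
Difference ≈ 13.649 − 2.894 ≈ 10.755 μg/mL.

10.8 μg/mL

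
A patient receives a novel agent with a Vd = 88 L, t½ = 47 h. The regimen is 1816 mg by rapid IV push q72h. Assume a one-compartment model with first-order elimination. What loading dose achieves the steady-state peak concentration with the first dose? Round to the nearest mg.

2776 mg

f = (1/2)^(72/47) ≈ 0.345818; accumulation ratio R = 1/(1−f) ≈ 1.52863.
Loading dose to hit Cmax,ss on first dose: D_load = D_maint·R ≈ 1816 × 1.52863 ≈ 2775.99 mg.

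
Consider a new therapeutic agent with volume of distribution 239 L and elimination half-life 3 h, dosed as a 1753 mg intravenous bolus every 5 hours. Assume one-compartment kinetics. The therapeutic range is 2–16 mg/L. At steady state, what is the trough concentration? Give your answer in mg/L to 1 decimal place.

Over one 5-h interval, 5/3 ≈ 1.6667 half-lives elapse, leaving f ≈ 0.3150 of each dose.
Each bolus raises the concentration by D/Vd = 1753/239 ≈ 7.335 mg/L.
Steady-state trough Cmin,ss = C₀·f/(1−f) ≈ 7.335 × 0.3150/0.6850 ≈ 3.373 mg/L.
Trough 3.4 mg/L vs MEC 2 mg/L: adequate.

3.4 mg/L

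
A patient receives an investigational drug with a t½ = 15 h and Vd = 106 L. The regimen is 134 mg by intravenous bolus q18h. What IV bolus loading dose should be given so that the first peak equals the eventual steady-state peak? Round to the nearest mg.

237 mg

f = (1/2)^(18/15) ≈ 0.435275; accumulation ratio R = 1/(1−f) ≈ 1.77077.
Loading dose to hit Cmax,ss on first dose: D_load = D_maint·R ≈ 134 × 1.77077 ≈ 237.28 mg.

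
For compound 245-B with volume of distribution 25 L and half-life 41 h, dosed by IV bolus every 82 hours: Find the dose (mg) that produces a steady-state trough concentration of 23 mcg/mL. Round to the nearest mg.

τ/t½ = 82/41 ≈ 2, so f = (1/2)^(82/41) ≈ 0.250000.
Cmin,ss = (D/Vd)·f/(1−f), so D = Cmin,ss·Vd·(1−f)/f.
D = 23 × 25 × (1−f)/f ≈ 23 × 25 × 3.00000 ≈ 1725.00 mg.

1725 mg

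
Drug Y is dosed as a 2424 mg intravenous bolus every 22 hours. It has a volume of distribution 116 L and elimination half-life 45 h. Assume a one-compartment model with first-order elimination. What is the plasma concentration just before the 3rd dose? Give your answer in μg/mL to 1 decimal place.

25.5 μg/mL

f = (1/2)^(τ/t½) = (1/2)^(22/45) ≈ 0.7126.
C₀ = D/Vd = 2424/116 ≈ 20.897 μg/mL.
Before the 3rd dose, 2 doses have been given. Superposition: Cmin = C₀·(f + f²).
≈ 20.897 × (0.7126 + 0.5078) ≈ 20.897 × 1.2204 ≈ 25.503 μg/mL.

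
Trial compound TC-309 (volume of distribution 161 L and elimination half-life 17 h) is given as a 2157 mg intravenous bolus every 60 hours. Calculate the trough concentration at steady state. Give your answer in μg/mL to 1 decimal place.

τ/t½ = 60/17 ≈ 3.5294, so fraction remaining f = (1/2)^(60/17) ≈ 0.0866.
Accumulation ratio R = 1/(1 − f) ≈ 1/0.9134 ≈ 1.0948.
Each bolus raises the concentration by D/Vd = 2157/161 ≈ 13.398 μg/mL.
Cmax,ss = C₀/(1 − f) ≈ 13.398/0.9134 ≈ 14.668 μg/mL.
One interval later, Cmin,ss = Cmax,ss·e^(−kτ) ≈ 14.668 × 0.0866 ≈ 1.270 μg/mL.

1.3 μg/mL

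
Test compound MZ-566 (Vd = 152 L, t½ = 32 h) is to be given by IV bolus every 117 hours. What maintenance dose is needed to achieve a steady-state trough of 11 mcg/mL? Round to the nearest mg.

19408 mg

τ/t½ = 117/32 ≈ 3.6562, so f = (1/2)^(117/32) ≈ 0.079316.
Cmin,ss = (D/Vd)·f/(1−f), so D = Cmin,ss·Vd·(1−f)/f.
D = 11 × 152 × (1−f)/f ≈ 11 × 152 × 11.60780 ≈ 19408.24 mg.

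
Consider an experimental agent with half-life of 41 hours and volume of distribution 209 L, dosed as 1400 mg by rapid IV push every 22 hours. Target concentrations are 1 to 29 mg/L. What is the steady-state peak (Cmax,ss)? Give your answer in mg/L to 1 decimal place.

Over one 22-h interval, 22/41 ≈ 0.53659 half-lives elapse, leaving f ≈ 0.6894 of each dose.
Accumulation ratio R = 1/(1 − f) ≈ 1/0.3106 ≈ 3.2196.
Each bolus raises the concentration by D/Vd = 1400/209 ≈ 6.699 mg/L.
Steady-state peak Cmax,ss = C₀·R ≈ 6.699 × 3.2196 ≈ 21.568 mg/L.
Peak 21.6 mg/L vs MTC 29 mg/L: below toxic threshold.

21.6 mg/L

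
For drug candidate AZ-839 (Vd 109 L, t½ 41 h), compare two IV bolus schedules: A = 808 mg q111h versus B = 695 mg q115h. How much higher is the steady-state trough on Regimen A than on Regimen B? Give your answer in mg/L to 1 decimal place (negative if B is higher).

0.3 mg/L

Regimen A: f = (1/2)^(111/41) ≈ 0.1531; Cmin,ss = (808/109)·f/(1−f) ≈ 1.340 mg/L.
Regimen B: f = (1/2)^(115/41) ≈ 0.1431; Cmin,ss = (695/109)·f/(1−f) ≈ 1.065 mg/L.
Difference ≈ 1.340 − 1.065 ≈ 0.275 mg/L.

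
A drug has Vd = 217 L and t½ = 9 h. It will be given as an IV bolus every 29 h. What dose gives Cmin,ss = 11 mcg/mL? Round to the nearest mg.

τ/t½ = 29/9 ≈ 3.2222, so f = (1/2)^(29/9) ≈ 0.107155.
Cmin,ss = (D/Vd)·f/(1−f), so D = Cmin,ss·Vd·(1−f)/f.
D = 11 × 217 × (1−f)/f ≈ 11 × 217 × 8.33228 ≈ 19889.15 mg.

19889 mg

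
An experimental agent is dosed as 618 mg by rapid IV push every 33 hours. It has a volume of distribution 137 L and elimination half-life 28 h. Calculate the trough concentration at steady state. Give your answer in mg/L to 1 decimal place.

τ/t½ = 33/28 ≈ 1.1786, so fraction remaining f = (1/2)^(33/28) ≈ 0.4418.
Accumulation ratio R = 1/(1 − f) ≈ 1/0.5582 ≈ 1.7915.
Single-dose peak C₀ = D/Vd = 618/137 ≈ 4.511 mg/L.
Steady-state peak Cmax,ss = C₀·R ≈ 4.511 × 1.7915 ≈ 8.081 mg/L.
One interval later, Cmin,ss = Cmax,ss·e^(−kτ) ≈ 8.081 × 0.4418 ≈ 3.570 mg/L.

3.6 mg/L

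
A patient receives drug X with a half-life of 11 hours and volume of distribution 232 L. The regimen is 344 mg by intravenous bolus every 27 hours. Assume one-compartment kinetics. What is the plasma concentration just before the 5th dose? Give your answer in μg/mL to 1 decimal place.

f = (1/2)^(τ/t½) = (1/2)^(27/11) ≈ 0.1824.
C₀ = D/Vd = 344/232 ≈ 1.483 μg/mL.
Before the 5th dose, 4 doses have been given. Superposition: Cmin = C₀·(f + f² + … + f^4).
≈ 1.483 × (0.1824 + 0.0333 + 0.0061 + 0.0011) ≈ 1.483 × 0.2229 ≈ 0.331 μg/mL.

0.3 μg/mL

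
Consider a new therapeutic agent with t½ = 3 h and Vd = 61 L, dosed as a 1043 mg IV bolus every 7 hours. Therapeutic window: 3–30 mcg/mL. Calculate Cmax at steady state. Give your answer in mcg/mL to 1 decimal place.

τ/t½ = 7/3 ≈ 2.3333, so fraction remaining f = (1/2)^(7/3) ≈ 0.1984.
Accumulation ratio R = 1/(1 − f) ≈ 1/0.8016 ≈ 1.2475.
Each bolus raises the concentration by D/Vd = 1043/61 ≈ 17.098 mcg/mL.
Steady-state peak Cmax,ss = C₀·R ≈ 17.098 × 1.2475 ≈ 21.330 mcg/mL.
Peak 21.3 mcg/mL vs MTC 30 mcg/mL: below toxic threshold.

21.3 mcg/mL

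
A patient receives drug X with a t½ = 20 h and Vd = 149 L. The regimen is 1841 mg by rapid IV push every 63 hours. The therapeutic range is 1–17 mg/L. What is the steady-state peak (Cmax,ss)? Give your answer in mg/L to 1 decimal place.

13.9 mg/L

Over one 63-h interval, 63/20 ≈ 3.15 half-lives elapse, leaving f ≈ 0.1127 of each dose.
Accumulation ratio R = 1/(1 − f) ≈ 1/0.8873 ≈ 1.1270.
Each bolus raises the concentration by D/Vd = 1841/149 ≈ 12.356 mg/L.
Steady-state peak Cmax,ss = C₀·R ≈ 12.356 × 1.1270 ≈ 13.925 mg/L.
Peak 13.9 mg/L vs MTC 17 mg/L: below toxic threshold.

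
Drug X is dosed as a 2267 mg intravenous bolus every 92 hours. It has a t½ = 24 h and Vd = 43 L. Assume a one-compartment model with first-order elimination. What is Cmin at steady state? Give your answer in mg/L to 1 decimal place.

4.0 mg/L

Over one 92-h interval, 92/24 ≈ 3.8333 half-lives elapse, leaving f ≈ 0.0702 of each dose.
At steady state, accumulation factor R = 1/(1 − e^(−kτ)) ≈ 1.0755.
Each bolus raises the concentration by D/Vd = 2267/43 ≈ 52.721 mg/L.
Steady-state peak Cmax,ss = C₀·R ≈ 52.721 × 1.0755 ≈ 56.701 mg/L.
Steady-state trough Cmin,ss = Cmax,ss·f ≈ 56.701 × 0.0702 ≈ 3.980 mg/L.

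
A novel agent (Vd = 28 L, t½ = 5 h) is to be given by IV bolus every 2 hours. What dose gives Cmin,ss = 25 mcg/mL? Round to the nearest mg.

224 mg

τ/t½ = 2/5 ≈ 0.4, so f = (1/2)^(2/5) ≈ 0.757858.
Cmin,ss = (D/Vd)·f/(1−f), so D = Cmin,ss·Vd·(1−f)/f.
D = 25 × 28 × (1−f)/f ≈ 25 × 28 × 0.31951 ≈ 223.66 mg.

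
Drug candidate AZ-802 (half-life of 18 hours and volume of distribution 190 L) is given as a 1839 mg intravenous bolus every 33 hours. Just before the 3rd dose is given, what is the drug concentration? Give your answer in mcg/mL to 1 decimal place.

3.5 mcg/mL

f = (1/2)^(τ/t½) = (1/2)^(33/18) ≈ 0.2806.
C₀ = D/Vd = 1839/190 ≈ 9.679 mcg/mL.
Before the 3rd dose, 2 doses have been given. Superposition: Cmin = C₀·(f + f²).
≈ 9.679 × (0.2806 + 0.0787) ≈ 9.679 × 0.3593 ≈ 3.478 mcg/mL.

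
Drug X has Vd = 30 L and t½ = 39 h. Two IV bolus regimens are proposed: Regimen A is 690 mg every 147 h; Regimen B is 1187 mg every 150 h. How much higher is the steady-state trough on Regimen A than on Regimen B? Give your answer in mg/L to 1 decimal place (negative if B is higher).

Regimen A: f = (1/2)^(147/39) ≈ 0.0733; Cmin,ss = (690/30)·f/(1−f) ≈ 1.819 mg/L.
Regimen B: f = (1/2)^(150/39) ≈ 0.0695; Cmin,ss = (1187/30)·f/(1−f) ≈ 2.955 mg/L.
Difference ≈ 1.819 − 2.955 ≈ -1.136 mg/L.

-1.1 mg/L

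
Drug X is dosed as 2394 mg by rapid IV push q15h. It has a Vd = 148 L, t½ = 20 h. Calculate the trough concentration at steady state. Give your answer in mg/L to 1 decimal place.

Over one 15-h interval, 15/20 ≈ 0.75 half-lives elapse, leaving f ≈ 0.5946 of each dose.
Accumulation ratio R = 1/(1 − f) ≈ 1/0.4054 ≈ 2.4667.
Single-dose peak C₀ = D/Vd = 2394/148 ≈ 16.176 mg/L.
Cmax,ss = C₀/(1 − f) ≈ 16.176/0.4054 ≈ 39.901 mg/L.
Steady-state trough Cmin,ss = Cmax,ss·f ≈ 39.901 × 0.5946 ≈ 23.725 mg/L.

23.7 mg/L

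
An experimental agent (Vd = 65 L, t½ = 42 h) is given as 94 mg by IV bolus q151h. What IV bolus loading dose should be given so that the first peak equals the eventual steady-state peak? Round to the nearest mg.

f = (1/2)^(151/42) ≈ 0.082742; accumulation ratio R = 1/(1−f) ≈ 1.09021.
Loading dose to hit Cmax,ss on first dose: D_load = D_maint·R ≈ 94 × 1.09021 ≈ 102.48 mg.

102 mg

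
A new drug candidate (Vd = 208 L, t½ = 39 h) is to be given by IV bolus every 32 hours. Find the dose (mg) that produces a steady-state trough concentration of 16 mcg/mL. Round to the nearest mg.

2549 mg

τ/t½ = 32/39 ≈ 0.82051, so f = (1/2)^(32/39) ≈ 0.566241.
Cmin,ss = (D/Vd)·f/(1−f), so D = Cmin,ss·Vd·(1−f)/f.
D = 16 × 208 × (1−f)/f ≈ 16 × 208 × 0.76603 ≈ 2549.35 mg.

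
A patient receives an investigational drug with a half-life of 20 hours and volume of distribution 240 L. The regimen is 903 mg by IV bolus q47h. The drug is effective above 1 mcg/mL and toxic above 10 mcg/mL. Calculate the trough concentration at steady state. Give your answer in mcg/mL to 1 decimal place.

0.9 mcg/mL

k = ln2/t½ = ln2/20 ≈ 0.034657 h⁻¹; fraction remaining f = e^(−kτ) = e^(−0.034657×47) ≈ 0.1961.
Each bolus raises the concentration by D/Vd = 903/240 ≈ 3.763 mcg/mL.
Steady-state trough Cmin,ss = C₀·f/(1−f) ≈ 3.763 × 0.1961/0.8039 ≈ 0.918 mcg/mL.
Trough 0.9 mcg/mL vs MEC 1 mcg/mL: subtherapeutic.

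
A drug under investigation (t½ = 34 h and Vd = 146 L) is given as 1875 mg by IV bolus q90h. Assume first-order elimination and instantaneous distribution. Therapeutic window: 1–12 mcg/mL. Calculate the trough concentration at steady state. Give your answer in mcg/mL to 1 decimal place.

2.4 mcg/mL

Over one 90-h interval, 90/34 ≈ 2.6471 half-lives elapse, leaving f ≈ 0.1596 of each dose.
Single-dose peak C₀ = D/Vd = 1875/146 ≈ 12.842 mcg/mL.
Steady-state trough Cmin,ss = C₀·f/(1−f) ≈ 12.842 × 0.1596/0.8404 ≈ 2.439 mcg/mL.
Trough 2.4 mcg/mL vs MEC 1 mcg/mL: adequate.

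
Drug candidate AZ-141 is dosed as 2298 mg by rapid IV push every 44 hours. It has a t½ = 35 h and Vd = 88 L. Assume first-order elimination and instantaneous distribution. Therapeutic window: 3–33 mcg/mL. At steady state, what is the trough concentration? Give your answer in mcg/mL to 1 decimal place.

18.8 mcg/mL

k = ln2/t½ = ln2/35 ≈ 0.019804 h⁻¹; fraction remaining f = e^(−kτ) = e^(−0.019804×44) ≈ 0.4184.
At steady state, accumulation factor R = 1/(1 − e^(−kτ)) ≈ 1.7194.
Single-dose peak C₀ = D/Vd = 2298/88 ≈ 26.114 mcg/mL.
Steady-state peak Cmax,ss = C₀·R ≈ 26.114 × 1.7194 ≈ 44.900 mcg/mL.
One interval later, Cmin,ss = Cmax,ss·e^(−kτ) ≈ 44.900 × 0.4184 ≈ 18.786 mcg/mL.
Trough 18.8 mcg/mL vs MEC 3 mcg/mL: adequate.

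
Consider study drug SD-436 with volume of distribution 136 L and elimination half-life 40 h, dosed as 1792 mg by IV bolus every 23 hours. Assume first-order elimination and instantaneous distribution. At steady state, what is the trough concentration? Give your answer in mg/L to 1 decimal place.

26.9 mg/L

τ/t½ = 23/40 ≈ 0.575, so fraction remaining f = (1/2)^(23/40) ≈ 0.6713.
Each bolus raises the concentration by D/Vd = 1792/136 ≈ 13.176 mg/L.
Steady-state trough Cmin,ss = C₀·f/(1−f) ≈ 13.176 × 0.6713/0.3287 ≈ 26.909 mg/L.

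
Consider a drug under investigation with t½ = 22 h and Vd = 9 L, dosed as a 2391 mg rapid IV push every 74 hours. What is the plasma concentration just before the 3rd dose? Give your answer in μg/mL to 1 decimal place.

28.3 μg/mL

f = (1/2)^(τ/t½) = (1/2)^(74/22) ≈ 0.0972.
C₀ = D/Vd = 2391/9 ≈ 265.667 μg/mL.
Before the 3rd dose, 2 doses have been given. Superposition: Cmin = C₀·(f + f²).
≈ 265.667 × (0.0972 + 0.0094) ≈ 265.667 × 0.1066 ≈ 28.320 μg/mL.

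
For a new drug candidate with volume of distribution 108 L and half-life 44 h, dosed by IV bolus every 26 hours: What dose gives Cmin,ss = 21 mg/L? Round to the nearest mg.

τ/t½ = 26/44 ≈ 0.59091, so f = (1/2)^(26/44) ≈ 0.663924.
Cmin,ss = (D/Vd)·f/(1−f), so D = Cmin,ss·Vd·(1−f)/f.
D = 21 × 108 × (1−f)/f ≈ 21 × 108 × 0.50620 ≈ 1148.06 mg.

1148 mg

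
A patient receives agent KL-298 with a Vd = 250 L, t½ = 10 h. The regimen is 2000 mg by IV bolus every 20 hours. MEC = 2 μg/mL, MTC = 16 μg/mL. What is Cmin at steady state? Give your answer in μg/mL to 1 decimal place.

τ = 20 h = 2 half-lives, so f = (1/2)^2 = 0.25.
Accumulation ratio R = 1/(1 − f) = 1/0.75 = 4/3.
Single-dose peak C₀ = D/Vd = 2000/250 = 8 μg/mL.
Steady-state peak Cmax,ss = C₀·R = 8 × 4/3 ≈ 10.667 μg/mL.
Steady-state trough Cmin,ss = Cmax,ss·f ≈ 10.667 × 0.25 ≈ 2.667 μg/mL.
Trough 2.7 μg/mL vs MEC 2 μg/mL: adequate.

2.7 μg/mL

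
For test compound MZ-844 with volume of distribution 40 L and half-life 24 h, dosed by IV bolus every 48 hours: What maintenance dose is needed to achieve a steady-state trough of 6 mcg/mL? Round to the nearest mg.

τ/t½ = 48/24 ≈ 2, so f = (1/2)^(48/24) ≈ 0.250000.
Cmin,ss = (D/Vd)·f/(1−f), so D = Cmin,ss·Vd·(1−f)/f.
D = 6 × 40 × (1−f)/f ≈ 6 × 40 × 3.00000 ≈ 720.00 mg.

720 mg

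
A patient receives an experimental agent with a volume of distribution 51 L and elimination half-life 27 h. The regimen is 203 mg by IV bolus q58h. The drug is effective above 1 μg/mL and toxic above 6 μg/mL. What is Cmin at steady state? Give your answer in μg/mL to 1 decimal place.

Over one 58-h interval, 58/27 ≈ 2.1481 half-lives elapse, leaving f ≈ 0.2256 of each dose.
At steady state, accumulation factor R = 1/(1 − e^(−kτ)) ≈ 1.2913.
Each bolus raises the concentration by D/Vd = 203/51 ≈ 3.980 μg/mL.
Cmax,ss = C₀/(1 − f) ≈ 3.980/0.7744 ≈ 5.139 μg/mL.
One interval later, Cmin,ss = Cmax,ss·e^(−kτ) ≈ 5.139 × 0.2256 ≈ 1.159 μg/mL.
Trough 1.2 μg/mL vs MEC 1 μg/mL: adequate.

1.2 μg/mL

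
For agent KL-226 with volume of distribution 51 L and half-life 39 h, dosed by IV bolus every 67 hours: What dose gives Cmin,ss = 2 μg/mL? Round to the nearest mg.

τ/t½ = 67/39 ≈ 1.7179, so f = (1/2)^(67/39) ≈ 0.303981.
Cmin,ss = (D/Vd)·f/(1−f), so D = Cmin,ss·Vd·(1−f)/f.
D = 2 × 51 × (1−f)/f ≈ 2 × 51 × 2.28968 ≈ 233.55 mg.

234 mg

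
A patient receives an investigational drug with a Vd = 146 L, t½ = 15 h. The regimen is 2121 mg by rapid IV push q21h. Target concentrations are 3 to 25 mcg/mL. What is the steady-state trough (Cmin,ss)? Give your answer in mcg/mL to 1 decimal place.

τ/t½ = 21/15 ≈ 1.4, so fraction remaining f = (1/2)^(21/15) ≈ 0.3789.
Single-dose peak C₀ = D/Vd = 2121/146 ≈ 14.527 mcg/mL.
Steady-state trough Cmin,ss = C₀·f/(1−f) ≈ 14.527 × 0.3789/0.6211 ≈ 8.862 mcg/mL.
Trough 8.9 mcg/mL vs MEC 3 mcg/mL: adequate.

8.9 mcg/mL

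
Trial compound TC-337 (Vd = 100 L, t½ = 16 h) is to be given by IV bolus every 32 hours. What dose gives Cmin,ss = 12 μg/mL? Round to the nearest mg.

3600 mg

τ/t½ = 32/16 ≈ 2, so f = (1/2)^(32/16) ≈ 0.250000.
Cmin,ss = (D/Vd)·f/(1−f), so D = Cmin,ss·Vd·(1−f)/f.
D = 12 × 100 × (1−f)/f ≈ 12 × 100 × 3.00000 ≈ 3600.00 mg.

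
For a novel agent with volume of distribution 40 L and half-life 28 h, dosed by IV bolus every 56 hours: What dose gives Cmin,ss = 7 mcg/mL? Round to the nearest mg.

840 mg

τ/t½ = 56/28 ≈ 2, so f = (1/2)^(56/28) ≈ 0.250000.
Cmin,ss = (D/Vd)·f/(1−f), so D = Cmin,ss·Vd·(1−f)/f.
D = 7 × 40 × (1−f)/f ≈ 7 × 40 × 3.00000 ≈ 840.00 mg.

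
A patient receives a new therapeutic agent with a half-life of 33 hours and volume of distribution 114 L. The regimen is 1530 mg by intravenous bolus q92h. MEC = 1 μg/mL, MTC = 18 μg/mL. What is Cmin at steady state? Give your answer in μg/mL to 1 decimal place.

2.3 μg/mL

Over one 92-h interval, 92/33 ≈ 2.7879 half-lives elapse, leaving f ≈ 0.1448 of each dose.
Each bolus raises the concentration by D/Vd = 1530/114 ≈ 13.421 μg/mL.
Steady-state trough Cmin,ss = C₀·f/(1−f) ≈ 13.421 × 0.1448/0.8552 ≈ 2.272 μg/mL.
Trough 2.3 μg/mL vs MEC 1 μg/mL: adequate.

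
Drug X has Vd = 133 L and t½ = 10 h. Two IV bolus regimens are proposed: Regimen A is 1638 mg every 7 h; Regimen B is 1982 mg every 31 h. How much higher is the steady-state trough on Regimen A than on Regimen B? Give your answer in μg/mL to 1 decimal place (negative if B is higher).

17.8 μg/mL

Regimen A: f = (1/2)^(7/10) ≈ 0.6156; Cmin,ss = (1638/133)·f/(1−f) ≈ 19.723 μg/mL.
Regimen B: f = (1/2)^(31/10) ≈ 0.1166; Cmin,ss = (1982/133)·f/(1−f) ≈ 1.967 μg/mL.
Difference ≈ 19.723 − 1.967 ≈ 17.756 μg/mL.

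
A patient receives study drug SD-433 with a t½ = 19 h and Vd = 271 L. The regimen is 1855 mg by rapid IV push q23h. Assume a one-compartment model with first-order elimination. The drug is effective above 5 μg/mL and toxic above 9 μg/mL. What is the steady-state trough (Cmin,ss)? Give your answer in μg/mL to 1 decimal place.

τ/t½ = 23/19 ≈ 1.2105, so fraction remaining f = (1/2)^(23/19) ≈ 0.4321.
Accumulation ratio R = 1/(1 − f) ≈ 1/0.5679 ≈ 1.7609.
Single-dose peak C₀ = D/Vd = 1855/271 ≈ 6.845 μg/mL.
Steady-state peak Cmax,ss = C₀·R ≈ 6.845 × 1.7609 ≈ 12.053 μg/mL.
One interval later, Cmin,ss = Cmax,ss·e^(−kτ) ≈ 12.053 × 0.4321 ≈ 5.208 μg/mL.
Trough 5.2 μg/mL vs MEC 5 μg/mL: adequate.

5.2 μg/mL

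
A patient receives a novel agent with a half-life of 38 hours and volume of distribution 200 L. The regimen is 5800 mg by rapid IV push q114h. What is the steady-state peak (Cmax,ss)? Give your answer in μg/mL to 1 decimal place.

τ = 114 h = 3 half-lives, so f = (1/2)^3 = 0.125.
Accumulation ratio R = 1/(1 − f) = 1/0.875 = 8/7.
Single-dose peak C₀ = D/Vd = 5800/200 = 29 μg/mL.
Steady-state peak Cmax,ss = C₀·R = 29 × 8/7 ≈ 33.143 μg/mL.

33.1 μg/mL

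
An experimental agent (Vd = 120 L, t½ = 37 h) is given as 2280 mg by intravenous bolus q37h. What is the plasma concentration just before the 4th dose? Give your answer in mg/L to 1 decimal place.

16.6 mg/L

f = (1/2)^(τ/t½) = (1/2)^(37/37) ≈ 0.5000.
C₀ = D/Vd = 2280/120 ≈ 19.000 mg/L.
Before the 4th dose, 3 doses have been given. Superposition: Cmin = C₀·(f + f² + … + f^3).
≈ 19.000 × (0.5000 + 0.2500 + 0.1250) ≈ 19.000 × 0.8750 ≈ 16.625 mg/L.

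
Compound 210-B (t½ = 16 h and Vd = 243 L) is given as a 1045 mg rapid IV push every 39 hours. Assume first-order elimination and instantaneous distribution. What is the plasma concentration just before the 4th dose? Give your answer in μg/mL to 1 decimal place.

f = (1/2)^(τ/t½) = (1/2)^(39/16) ≈ 0.1846.
C₀ = D/Vd = 1045/243 ≈ 4.300 μg/mL.
Before the 4th dose, 3 doses have been given. Superposition: Cmin = C₀·(f + f² + … + f^3).
≈ 4.300 × (0.1846 + 0.0341 + 0.0063) ≈ 4.300 × 0.2250 ≈ 0.968 μg/mL.

1.0 μg/mL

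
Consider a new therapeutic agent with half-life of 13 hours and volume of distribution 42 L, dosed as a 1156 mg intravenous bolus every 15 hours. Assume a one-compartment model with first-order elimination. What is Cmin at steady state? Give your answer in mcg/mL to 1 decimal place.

22.5 mcg/mL

k = ln2/t½ = ln2/13 ≈ 0.053319 h⁻¹; fraction remaining f = e^(−kτ) = e^(−0.053319×15) ≈ 0.4494.
Single-dose peak C₀ = D/Vd = 1156/42 ≈ 27.524 mcg/mL.
Steady-state trough Cmin,ss = C₀·f/(1−f) ≈ 27.524 × 0.4494/0.5506 ≈ 22.465 mcg/mL.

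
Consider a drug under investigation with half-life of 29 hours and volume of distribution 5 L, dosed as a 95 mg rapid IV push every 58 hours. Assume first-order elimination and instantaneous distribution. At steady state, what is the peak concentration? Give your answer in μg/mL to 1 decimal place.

The dosing interval is 2 half-lives, so f = 2^(−2) = 0.25.
Accumulation ratio R = 1/(1 − f) = 1/0.75 = 4/3.
Single-dose peak C₀ = D/Vd = 95/5 = 19 μg/mL.
Steady-state peak Cmax,ss = C₀·R = 19 × 4/3 ≈ 25.333 μg/mL.

25.3 μg/mL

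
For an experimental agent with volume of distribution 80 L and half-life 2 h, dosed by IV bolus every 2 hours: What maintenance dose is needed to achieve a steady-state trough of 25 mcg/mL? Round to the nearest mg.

2000 mg

τ/t½ = 2/2 ≈ 1, so f = (1/2)^(2/2) ≈ 0.500000.
Cmin,ss = (D/Vd)·f/(1−f), so D = Cmin,ss·Vd·(1−f)/f.
D = 25 × 80 × (1−f)/f ≈ 25 × 80 × 1.00000 ≈ 2000.00 mg.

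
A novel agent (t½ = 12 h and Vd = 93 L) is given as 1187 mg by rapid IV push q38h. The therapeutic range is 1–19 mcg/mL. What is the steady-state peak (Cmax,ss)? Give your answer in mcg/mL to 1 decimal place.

Over one 38-h interval, 38/12 ≈ 3.1667 half-lives elapse, leaving f ≈ 0.1114 of each dose.
At steady state, accumulation factor R = 1/(1 − e^(−kτ)) ≈ 1.1254.
Each bolus raises the concentration by D/Vd = 1187/93 ≈ 12.763 mcg/mL.
Steady-state peak Cmax,ss = C₀·R ≈ 12.763 × 1.1254 ≈ 14.363 mcg/mL.
Peak 14.4 mcg/mL vs MTC 19 mcg/mL: below toxic threshold.

14.4 mcg/mL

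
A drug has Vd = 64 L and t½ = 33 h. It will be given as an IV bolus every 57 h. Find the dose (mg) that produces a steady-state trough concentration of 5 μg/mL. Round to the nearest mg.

740 mg

τ/t½ = 57/33 ≈ 1.7273, so f = (1/2)^(57/33) ≈ 0.302022.
Cmin,ss = (D/Vd)·f/(1−f), so D = Cmin,ss·Vd·(1−f)/f.
D = 5 × 64 × (1−f)/f ≈ 5 × 64 × 2.31102 ≈ 739.53 mg.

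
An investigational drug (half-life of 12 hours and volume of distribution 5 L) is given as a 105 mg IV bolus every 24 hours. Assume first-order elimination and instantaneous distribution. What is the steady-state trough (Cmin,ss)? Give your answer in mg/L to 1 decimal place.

τ = 24 h = 2 half-lives, so f = (1/2)^2 = 0.25.
At steady state, R = 1/(1 − 0.25) = 4/3.
Single-dose peak C₀ = D/Vd = 105/5 = 21 mg/L.
Steady-state peak Cmax,ss = C₀·R = 21 × 4/3 ≈ 28.000 mg/L.
Steady-state trough Cmin,ss = Cmax,ss·f ≈ 28.000 × 0.25 ≈ 7.000 mg/L.

7.0 mg/L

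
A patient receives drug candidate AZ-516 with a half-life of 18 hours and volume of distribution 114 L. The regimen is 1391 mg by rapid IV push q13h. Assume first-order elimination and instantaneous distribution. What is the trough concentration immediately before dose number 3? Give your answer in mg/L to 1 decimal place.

11.9 mg/L

f = (1/2)^(τ/t½) = (1/2)^(13/18) ≈ 0.6062.
C₀ = D/Vd = 1391/114 ≈ 12.202 mg/L.
Before the 3rd dose, 2 doses have been given. Superposition: Cmin = C₀·(f + f²).
≈ 12.202 × (0.6062 + 0.3675) ≈ 12.202 × 0.9737 ≈ 11.881 mg/L.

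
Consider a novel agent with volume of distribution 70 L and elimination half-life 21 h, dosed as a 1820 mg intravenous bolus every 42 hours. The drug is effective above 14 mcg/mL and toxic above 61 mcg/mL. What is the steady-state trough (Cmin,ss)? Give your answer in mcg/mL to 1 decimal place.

8.7 mcg/mL

The dosing interval is 2 half-lives, so f = 2^(−2) = 0.25.
At steady state, R = 1/(1 − 0.25) = 4/3.
Single-dose peak C₀ = D/Vd = 1820/70 = 26 mcg/mL.
Steady-state peak Cmax,ss = C₀·R = 26 × 4/3 ≈ 34.667 mcg/mL.
Steady-state trough Cmin,ss = Cmax,ss·f ≈ 34.667 × 0.25 ≈ 8.667 mcg/mL.
Trough 8.7 mcg/mL vs MEC 14 mcg/mL: subtherapeutic.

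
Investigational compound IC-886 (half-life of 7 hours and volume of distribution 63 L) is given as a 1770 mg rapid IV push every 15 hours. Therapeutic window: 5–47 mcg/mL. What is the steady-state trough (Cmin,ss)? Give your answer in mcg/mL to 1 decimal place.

τ/t½ = 15/7 ≈ 2.1429, so fraction remaining f = (1/2)^(15/7) ≈ 0.2264.
Accumulation ratio R = 1/(1 − f) ≈ 1/0.7736 ≈ 1.2927.
Each bolus raises the concentration by D/Vd = 1770/63 ≈ 28.095 mcg/mL.
Cmax,ss = C₀/(1 − f) ≈ 28.095/0.7736 ≈ 36.317 mcg/mL.
Steady-state trough Cmin,ss = Cmax,ss·f ≈ 36.317 × 0.2264 ≈ 8.222 mcg/mL.
Trough 8.2 mcg/mL vs MEC 5 mcg/mL: adequate.

8.2 mcg/mL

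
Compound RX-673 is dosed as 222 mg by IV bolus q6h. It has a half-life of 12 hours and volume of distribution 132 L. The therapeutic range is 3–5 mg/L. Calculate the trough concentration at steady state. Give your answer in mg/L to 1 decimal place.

4.1 mg/L

τ/t½ = 6/12 ≈ 0.5, so fraction remaining f = (1/2)^(6/12) ≈ 0.7071.
Accumulation ratio R = 1/(1 − f) ≈ 1/0.2929 ≈ 3.4141.
Each bolus raises the concentration by D/Vd = 222/132 ≈ 1.682 mg/L.
Steady-state peak Cmax,ss = C₀·R ≈ 1.682 × 3.4141 ≈ 5.743 mg/L.
One interval later, Cmin,ss = Cmax,ss·e^(−kτ) ≈ 5.743 × 0.7071 ≈ 4.061 mg/L.
Trough 4.1 mg/L vs MEC 3 mg/L: adequate.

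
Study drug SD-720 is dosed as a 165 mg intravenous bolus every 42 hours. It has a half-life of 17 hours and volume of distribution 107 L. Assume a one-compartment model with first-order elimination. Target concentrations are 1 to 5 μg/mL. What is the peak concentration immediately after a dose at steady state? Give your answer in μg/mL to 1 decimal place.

1.9 μg/mL

Over one 42-h interval, 42/17 ≈ 2.4706 half-lives elapse, leaving f ≈ 0.1804 of each dose.
At steady state, accumulation factor R = 1/(1 − e^(−kτ)) ≈ 1.2201.
Single-dose peak C₀ = D/Vd = 165/107 ≈ 1.542 μg/mL.
Steady-state peak Cmax,ss = C₀·R ≈ 1.542 × 1.2201 ≈ 1.881 μg/mL.
Peak 1.9 μg/mL vs MTC 5 μg/mL: below toxic threshold.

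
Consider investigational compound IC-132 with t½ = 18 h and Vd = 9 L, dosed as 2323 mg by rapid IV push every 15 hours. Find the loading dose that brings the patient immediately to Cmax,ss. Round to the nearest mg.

5294 mg

f = (1/2)^(15/18) ≈ 0.561231; accumulation ratio R = 1/(1−f) ≈ 2.27910.
Loading dose to hit Cmax,ss on first dose: D_load = D_maint·R ≈ 2323 × 2.27910 ≈ 5294.35 mg.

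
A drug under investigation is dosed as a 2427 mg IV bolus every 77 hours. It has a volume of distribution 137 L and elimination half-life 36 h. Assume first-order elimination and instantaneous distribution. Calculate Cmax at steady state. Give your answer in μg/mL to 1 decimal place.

22.9 μg/mL

τ/t½ = 77/36 ≈ 2.1389, so fraction remaining f = (1/2)^(77/36) ≈ 0.2271.
Accumulation ratio R = 1/(1 − f) ≈ 1/0.7729 ≈ 1.2938.
Single-dose peak C₀ = D/Vd = 2427/137 ≈ 17.715 μg/mL.
Cmax,ss = C₀/(1 − f) ≈ 17.715/0.7729 ≈ 22.920 μg/mL.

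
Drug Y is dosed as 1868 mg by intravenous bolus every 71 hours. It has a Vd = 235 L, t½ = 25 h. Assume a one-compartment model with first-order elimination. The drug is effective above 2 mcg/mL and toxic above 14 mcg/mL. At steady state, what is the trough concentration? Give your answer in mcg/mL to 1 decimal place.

k = ln2/t½ = ln2/25 ≈ 0.027726 h⁻¹; fraction remaining f = e^(−kτ) = e^(−0.027726×71) ≈ 0.1397.
Accumulation ratio R = 1/(1 − f) ≈ 1/0.8603 ≈ 1.1624.
Single-dose peak C₀ = D/Vd = 1868/235 ≈ 7.949 mcg/mL.
Steady-state peak Cmax,ss = C₀·R ≈ 7.949 × 1.1624 ≈ 9.240 mcg/mL.
One interval later, Cmin,ss = Cmax,ss·e^(−kτ) ≈ 9.240 × 0.1397 ≈ 1.291 mcg/mL.
Trough 1.3 mcg/mL vs MEC 2 mcg/mL: subtherapeutic.

1.3 mcg/mL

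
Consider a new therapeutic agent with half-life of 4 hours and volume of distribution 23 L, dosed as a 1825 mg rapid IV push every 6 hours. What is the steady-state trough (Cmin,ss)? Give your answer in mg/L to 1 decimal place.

43.4 mg/L

Over one 6-h interval, 6/4 ≈ 1.5 half-lives elapse, leaving f ≈ 0.3536 of each dose.
Accumulation ratio R = 1/(1 − f) ≈ 1/0.6464 ≈ 1.5470.
Single-dose peak C₀ = D/Vd = 1825/23 ≈ 79.348 mg/L.
Cmax,ss = C₀/(1 − f) ≈ 79.348/0.6464 ≈ 122.754 mg/L.
Steady-state trough Cmin,ss = Cmax,ss·f ≈ 122.754 × 0.3536 ≈ 43.406 mg/L.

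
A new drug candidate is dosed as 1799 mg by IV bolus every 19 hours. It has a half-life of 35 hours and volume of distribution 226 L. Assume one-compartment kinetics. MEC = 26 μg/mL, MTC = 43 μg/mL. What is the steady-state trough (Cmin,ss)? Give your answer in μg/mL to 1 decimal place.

17.4 μg/mL

τ/t½ = 19/35 ≈ 0.54286, so fraction remaining f = (1/2)^(19/35) ≈ 0.6864.
Each bolus raises the concentration by D/Vd = 1799/226 ≈ 7.960 μg/mL.
Steady-state trough Cmin,ss = C₀·f/(1−f) ≈ 7.960 × 0.6864/0.3136 ≈ 17.423 μg/mL.
Trough 17.4 μg/mL vs MEC 26 μg/mL: subtherapeutic.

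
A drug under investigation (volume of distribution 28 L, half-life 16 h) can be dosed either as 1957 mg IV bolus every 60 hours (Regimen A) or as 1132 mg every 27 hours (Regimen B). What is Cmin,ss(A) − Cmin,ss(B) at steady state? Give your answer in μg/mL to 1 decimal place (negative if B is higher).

-12.6 μg/mL

Regimen A: f = (1/2)^(60/16) ≈ 0.0743; Cmin,ss = (1957/28)·f/(1−f) ≈ 5.610 μg/mL.
Regimen B: f = (1/2)^(27/16) ≈ 0.3105; Cmin,ss = (1132/28)·f/(1−f) ≈ 18.206 μg/mL.
Difference ≈ 5.610 − 18.206 ≈ -12.596 μg/mL.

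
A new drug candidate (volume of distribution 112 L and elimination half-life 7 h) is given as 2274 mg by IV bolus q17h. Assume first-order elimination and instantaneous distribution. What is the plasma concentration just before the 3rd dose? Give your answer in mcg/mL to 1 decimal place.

f = (1/2)^(τ/t½) = (1/2)^(17/7) ≈ 0.1857.
C₀ = D/Vd = 2274/112 ≈ 20.304 mcg/mL.
Before the 3rd dose, 2 doses have been given. Superposition: Cmin = C₀·(f + f²).
≈ 20.304 × (0.1857 + 0.0345) ≈ 20.304 × 0.2202 ≈ 4.471 mcg/mL.

4.5 mcg/mL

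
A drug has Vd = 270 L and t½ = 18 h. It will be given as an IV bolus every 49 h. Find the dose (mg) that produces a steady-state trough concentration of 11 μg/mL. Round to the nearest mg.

16629 mg

τ/t½ = 49/18 ≈ 2.7222, so f = (1/2)^(49/18) ≈ 0.151541.
Cmin,ss = (D/Vd)·f/(1−f), so D = Cmin,ss·Vd·(1−f)/f.
D = 11 × 270 × (1−f)/f ≈ 11 × 270 × 5.59887 ≈ 16628.64 mg.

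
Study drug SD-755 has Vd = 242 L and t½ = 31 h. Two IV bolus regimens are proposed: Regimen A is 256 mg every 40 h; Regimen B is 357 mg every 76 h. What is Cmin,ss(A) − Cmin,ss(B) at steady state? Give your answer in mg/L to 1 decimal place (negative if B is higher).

Regimen A: f = (1/2)^(40/31) ≈ 0.4089; Cmin,ss = (256/242)·f/(1−f) ≈ 0.732 mg/L.
Regimen B: f = (1/2)^(76/31) ≈ 0.1828; Cmin,ss = (357/242)·f/(1−f) ≈ 0.330 mg/L.
Difference ≈ 0.732 − 0.330 ≈ 0.402 mg/L.

0.4 mg/L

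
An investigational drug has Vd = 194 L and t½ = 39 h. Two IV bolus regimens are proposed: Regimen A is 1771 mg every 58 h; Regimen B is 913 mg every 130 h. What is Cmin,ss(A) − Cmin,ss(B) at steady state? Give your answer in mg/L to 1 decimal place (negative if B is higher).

Regimen A: f = (1/2)^(58/39) ≈ 0.3567; Cmin,ss = (1771/194)·f/(1−f) ≈ 5.062 mg/L.
Regimen B: f = (1/2)^(130/39) ≈ 0.0992; Cmin,ss = (913/194)·f/(1−f) ≈ 0.518 mg/L.
Difference ≈ 5.062 − 0.518 ≈ 4.544 mg/L.

4.5 mg/L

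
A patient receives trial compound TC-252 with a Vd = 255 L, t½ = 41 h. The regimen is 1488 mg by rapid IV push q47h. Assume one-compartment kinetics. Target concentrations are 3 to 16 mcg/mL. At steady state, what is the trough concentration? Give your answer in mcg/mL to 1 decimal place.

k = ln2/t½ = ln2/41 ≈ 0.016906 h⁻¹; fraction remaining f = e^(−kτ) = e^(−0.016906×47) ≈ 0.4518.
At steady state, accumulation factor R = 1/(1 − e^(−kτ)) ≈ 1.8242.
Each bolus raises the concentration by D/Vd = 1488/255 ≈ 5.835 mcg/mL.
Cmax,ss = C₀/(1 − f) ≈ 5.835/0.5482 ≈ 10.644 mcg/mL.
One interval later, Cmin,ss = Cmax,ss·e^(−kτ) ≈ 10.644 × 0.4518 ≈ 4.809 mcg/mL.
Trough 4.8 mcg/mL vs MEC 3 mcg/mL: adequate.

4.8 mcg/mL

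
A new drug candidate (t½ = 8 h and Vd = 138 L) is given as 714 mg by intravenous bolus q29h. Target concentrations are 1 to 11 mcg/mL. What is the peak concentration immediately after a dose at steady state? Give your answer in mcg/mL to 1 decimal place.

k = ln2/t½ = ln2/8 ≈ 0.086643 h⁻¹; fraction remaining f = e^(−kτ) = e^(−0.086643×29) ≈ 0.0811.
Accumulation ratio R = 1/(1 − f) ≈ 1/0.9189 ≈ 1.0883.
Each bolus raises the concentration by D/Vd = 714/138 ≈ 5.174 mcg/mL.
Steady-state peak Cmax,ss = C₀·R ≈ 5.174 × 1.0883 ≈ 5.631 mcg/mL.
Peak 5.6 mcg/mL vs MTC 11 mcg/mL: below toxic threshold.

5.6 mcg/mL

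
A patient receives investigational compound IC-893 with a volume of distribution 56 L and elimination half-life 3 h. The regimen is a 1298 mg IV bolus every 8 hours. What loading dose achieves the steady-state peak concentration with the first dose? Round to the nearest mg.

1541 mg

f = (1/2)^(8/3) ≈ 0.157490; accumulation ratio R = 1/(1−f) ≈ 1.18693.
Loading dose to hit Cmax,ss on first dose: D_load = D_maint·R ≈ 1298 × 1.18693 ≈ 1540.64 mg.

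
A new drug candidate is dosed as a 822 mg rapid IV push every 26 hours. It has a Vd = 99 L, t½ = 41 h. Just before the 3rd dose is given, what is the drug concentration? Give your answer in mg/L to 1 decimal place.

8.8 mg/L

f = (1/2)^(τ/t½) = (1/2)^(26/41) ≈ 0.6443.
C₀ = D/Vd = 822/99 ≈ 8.303 mg/L.
Before the 3rd dose, 2 doses have been given. Superposition: Cmin = C₀·(f + f²).
≈ 8.303 × (0.6443 + 0.4151) ≈ 8.303 × 1.0594 ≈ 8.796 mg/L.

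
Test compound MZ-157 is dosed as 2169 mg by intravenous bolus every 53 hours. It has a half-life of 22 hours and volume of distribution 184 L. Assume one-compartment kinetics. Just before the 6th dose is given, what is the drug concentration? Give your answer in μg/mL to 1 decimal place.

f = (1/2)^(τ/t½) = (1/2)^(53/22) ≈ 0.1883.
C₀ = D/Vd = 2169/184 ≈ 11.788 μg/mL.
Before the 6th dose, 5 doses have been given. Superposition: Cmin = C₀·(f + f² + … + f^5).
≈ 11.788 × (0.1883 + 0.0355 + 0.0067 + 0.0013 + 0.0002) ≈ 11.788 × 0.2320 ≈ 2.735 μg/mL.

2.7 μg/mL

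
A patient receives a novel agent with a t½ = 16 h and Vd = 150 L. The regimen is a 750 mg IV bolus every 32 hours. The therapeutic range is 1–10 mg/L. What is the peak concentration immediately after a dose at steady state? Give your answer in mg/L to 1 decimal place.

The dosing interval is 2 half-lives, so f = 2^(−2) = 0.25.
Accumulation ratio R = 1/(1 − f) = 1/0.75 = 4/3.
Single-dose peak C₀ = D/Vd = 750/150 = 5 mg/L.
Steady-state peak Cmax,ss = C₀·R = 5 × 4/3 ≈ 6.667 mg/L.
Peak 6.7 mg/L vs MTC 10 mg/L: below toxic threshold.

6.7 mg/L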